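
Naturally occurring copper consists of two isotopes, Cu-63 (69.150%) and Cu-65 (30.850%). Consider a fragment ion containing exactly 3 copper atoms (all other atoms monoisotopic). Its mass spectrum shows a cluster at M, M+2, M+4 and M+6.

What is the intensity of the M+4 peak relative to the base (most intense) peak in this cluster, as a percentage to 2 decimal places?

44.61%

(0.69150 + 0.30850)^3 gives M 0.3307, M+2 0.4425, M+4 0.1974, M+6 0.0294; the largest is M+2.
P(M+2) = C(3,1) × 0.69150^2 × 0.30850^1 = 3 × 0.47817225 × 0.3085 = 0.442548 (base)
P(M+4) = C(3,2) × 0.69150^1 × 0.30850^2 = 3 × 0.6915 × 0.09517225 = 0.197435
Relative intensity = 0.197435 / 0.442548 × 100 = 44.61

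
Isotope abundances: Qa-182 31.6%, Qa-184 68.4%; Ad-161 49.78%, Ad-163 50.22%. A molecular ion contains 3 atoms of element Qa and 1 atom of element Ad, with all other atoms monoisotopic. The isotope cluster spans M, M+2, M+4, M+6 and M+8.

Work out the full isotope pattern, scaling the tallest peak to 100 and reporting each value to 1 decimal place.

4.1 : 30.8 : 84.7 : 100.0 : 42.1

Element Qa pattern (n=3): 0.0315545 : 0.20490451 : 0.44352749 : 0.3200135
Element Ad pattern (n=1): 0.4978 : 0.5022
Convolve the two distributions (both contribute in 2-u steps):
  M: 0.0315545×0.4978 = 0.015708
  M+2: 0.0315545×0.5022 + 0.20490451×0.4978 = 0.117848
  M+4: 0.20490451×0.5022 + 0.44352749×0.4978 = 0.323691
  M+6: 0.44352749×0.5022 + 0.3200135×0.4978 = 0.382042
  M+8: 0.3200135×0.5022 = 0.160711
Scale to base peak (0.382042) = 100: 4.1 : 30.8 : 84.7 : 100.0 : 42.1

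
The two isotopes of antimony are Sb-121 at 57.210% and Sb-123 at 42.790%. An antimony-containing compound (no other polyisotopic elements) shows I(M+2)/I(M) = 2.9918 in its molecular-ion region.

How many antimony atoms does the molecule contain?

The M+2/M ratio from n Sb atoms is n · q/p = n · 0.42790/0.57210.
n = 2.9918 × 0.57210/0.42790 = 4.00 ≈ 4

4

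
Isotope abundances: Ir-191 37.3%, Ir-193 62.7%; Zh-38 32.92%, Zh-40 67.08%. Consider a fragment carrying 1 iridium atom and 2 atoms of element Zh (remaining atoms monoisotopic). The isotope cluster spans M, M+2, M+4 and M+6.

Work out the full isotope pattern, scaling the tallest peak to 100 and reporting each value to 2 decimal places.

Iridium pattern (n=1): 0.3730 : 0.6270
Element Zh pattern (n=2): 0.10837264 : 0.44165472 : 0.44997264
Convolve the two distributions (both contribute in 2-u steps):
  M: 0.3730×0.10837264 = 0.040423
  M+2: 0.3730×0.44165472 + 0.6270×0.10837264 = 0.232687
  M+4: 0.3730×0.44997264 + 0.6270×0.44165472 = 0.444757
  M+6: 0.6270×0.44997264 = 0.282133
Scale to base peak (0.444757) = 100: 9.09 : 52.32 : 100.00 : 63.44

9.09 : 52.32 : 100.00 : 63.44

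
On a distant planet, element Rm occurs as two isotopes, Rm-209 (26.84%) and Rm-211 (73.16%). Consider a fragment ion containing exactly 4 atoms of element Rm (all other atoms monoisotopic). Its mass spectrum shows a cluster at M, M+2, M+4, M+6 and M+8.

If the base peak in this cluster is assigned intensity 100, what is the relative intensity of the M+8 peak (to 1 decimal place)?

(0.2684 + 0.7316)^4 gives M 0.0052, M+2 0.0566, M+4 0.2313, M+6 0.4204, M+8 0.2865; the largest is M+6.
P(M+6) = C(4,3) × 0.2684^1 × 0.7316^3 = 4 × 0.2684 × 0.39158053 = 0.420401 (base)
P(M+8) = C(4,4) × 0.2684^0 × 0.7316^4 = 1 × 1.0000 × 0.28648032 = 0.286480
Relative intensity = 0.286480 / 0.420401 × 100 = 68.1

68.1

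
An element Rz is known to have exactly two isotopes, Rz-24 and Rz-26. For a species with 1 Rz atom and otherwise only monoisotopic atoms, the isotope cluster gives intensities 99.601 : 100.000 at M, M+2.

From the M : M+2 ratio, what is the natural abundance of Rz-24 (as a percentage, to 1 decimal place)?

49.9%

If p is the fraction of Rz that is Rz-24, then I(M+2)/I(M) = [C(1,1)·p^0·(1−p)] / p^1 = 1·(1−p)/p = 100.000/99.601 = 1.0040
(1−p)/p = 1.0040/1 = 1.0040  ⇒  p = 1/(1 + 1.0040) = 0.4990
Rz-24: 49.9%, Rz-26: 50.1%.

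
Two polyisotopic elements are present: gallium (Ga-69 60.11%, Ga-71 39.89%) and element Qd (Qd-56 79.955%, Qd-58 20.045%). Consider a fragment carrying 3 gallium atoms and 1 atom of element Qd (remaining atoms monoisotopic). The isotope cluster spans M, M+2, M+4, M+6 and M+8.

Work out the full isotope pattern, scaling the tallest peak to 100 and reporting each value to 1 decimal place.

Gallium pattern (n=3): 0.21719018 : 0.43239309 : 0.28694328 : 0.06347345
Element Qd pattern (n=1): 0.79955 : 0.20045
Convolve the two distributions (both contribute in 2-u steps):
  M: 0.21719018×0.79955 = 0.173654
  M+2: 0.21719018×0.20045 + 0.43239309×0.79955 = 0.389256
  M+4: 0.43239309×0.20045 + 0.28694328×0.79955 = 0.316099
  M+6: 0.28694328×0.20045 + 0.06347345×0.79955 = 0.108268
  M+8: 0.06347345×0.20045 = 0.012723
Scale to base peak (0.389256) = 100: 44.6 : 100.0 : 81.2 : 27.8 : 3.3

44.6 : 100.0 : 81.2 : 27.8 : 3.3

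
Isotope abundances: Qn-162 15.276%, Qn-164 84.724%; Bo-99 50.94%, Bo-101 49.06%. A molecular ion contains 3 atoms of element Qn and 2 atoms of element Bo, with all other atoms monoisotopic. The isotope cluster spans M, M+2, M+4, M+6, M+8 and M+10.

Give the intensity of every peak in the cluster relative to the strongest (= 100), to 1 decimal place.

0.2 : 4.5 : 30.2 : 87.8 : 100.0 : 38.2

Element Qn pattern (n=3): 0.00356475 : 0.05931261 : 0.32896054 : 0.6081621
Element Bo pattern (n=2): 0.25948836 : 0.49982328 : 0.24068836
Convolve the two distributions (both contribute in 2-u steps):
  M: 0.00356475×0.25948836 = 0.000925
  M+2: 0.00356475×0.49982328 + 0.05931261×0.25948836 = 0.017173
  M+4: 0.00356475×0.24068836 + 0.05931261×0.49982328 + 0.32896054×0.25948836 = 0.115865
  M+6: 0.05931261×0.24068836 + 0.32896054×0.49982328 + 0.6081621×0.25948836 = 0.336509
  M+8: 0.32896054×0.24068836 + 0.6081621×0.49982328 = 0.383151
  M+10: 0.6081621×0.24068836 = 0.146378
Scale to base peak (0.383151) = 100: 0.2 : 4.5 : 30.2 : 87.8 : 100.0 : 38.2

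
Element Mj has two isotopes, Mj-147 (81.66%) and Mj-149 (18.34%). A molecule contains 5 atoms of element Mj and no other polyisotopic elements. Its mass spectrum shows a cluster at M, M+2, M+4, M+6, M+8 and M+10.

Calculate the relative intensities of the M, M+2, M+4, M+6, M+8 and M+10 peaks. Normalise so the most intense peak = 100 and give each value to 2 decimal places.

Expanding (0.8166 + 0.1834)^5:
P(M) = 0.8166^5 = 0.363117
P(M+2) = 5 × 0.8166^4 × 0.1834^1 = 0.407762
P(M+4) = 10 × 0.8166^3 × 0.1834^2 = 0.183158
P(M+6) = 10 × 0.8166^2 × 0.1834^3 = 0.041135
P(M+8) = 5 × 0.8166^1 × 0.1834^4 = 0.004619
P(M+10) = 0.1834^5 = 0.000207
The M+2 peak is largest (0.407762); scaling to 100 gives 89.05 : 100.00 : 44.92 : 10.09 : 1.13 : 0.05.

89.05 : 100.00 : 44.92 : 10.09 : 1.13 : 0.05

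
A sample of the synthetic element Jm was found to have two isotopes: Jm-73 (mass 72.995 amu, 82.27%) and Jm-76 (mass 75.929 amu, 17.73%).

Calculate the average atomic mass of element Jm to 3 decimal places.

73.515 amu

Ar = Σ fᵢ·mᵢ = 0.8227 × 72.995 + 0.1773 × 75.929
= 60.0530 + 13.4622 = 73.5152 amu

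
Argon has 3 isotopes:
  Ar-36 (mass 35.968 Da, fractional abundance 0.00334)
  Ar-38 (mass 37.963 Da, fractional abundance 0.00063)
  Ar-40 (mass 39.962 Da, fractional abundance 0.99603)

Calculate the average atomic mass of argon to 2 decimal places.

Weight each isotope mass by its fractional abundance: 0.00334 × 35.968 + 0.00063 × 37.963 + 0.99603 × 39.962
= 0.1201 + 0.0239 + 39.8034 = 39.9474 Da

39.95 Da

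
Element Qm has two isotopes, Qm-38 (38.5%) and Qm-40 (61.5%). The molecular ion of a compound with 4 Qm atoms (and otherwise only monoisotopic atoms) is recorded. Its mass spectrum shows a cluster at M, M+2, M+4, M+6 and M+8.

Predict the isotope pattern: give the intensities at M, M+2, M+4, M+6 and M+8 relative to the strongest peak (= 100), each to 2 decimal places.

6.13 : 39.19 : 93.90 : 100.00 : 39.94

Each Qm atom is independently Qm-38 (p = 0.385) or Qm-40 (q = 0.615); the cluster is the binomial expansion (p + q)^4.
P(M) = 0.385^4 = 0.021971
P(M+2) = 4 × 0.385^3 × 0.615^1 = 0.140384
P(M+4) = 6 × 0.385^2 × 0.615^2 = 0.336374
P(M+6) = 4 × 0.385^1 × 0.615^3 = 0.358217
P(M+8) = 0.615^4 = 0.143054
The M+6 peak is largest (0.358217); scaling to 100 gives 6.13 : 39.19 : 93.90 : 100.00 : 39.94.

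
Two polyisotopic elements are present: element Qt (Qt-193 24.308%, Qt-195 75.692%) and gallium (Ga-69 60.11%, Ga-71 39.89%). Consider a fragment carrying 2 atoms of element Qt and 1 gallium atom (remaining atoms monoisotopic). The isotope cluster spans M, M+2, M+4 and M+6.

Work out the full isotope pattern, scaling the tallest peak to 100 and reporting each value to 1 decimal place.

Element Qt pattern (n=2): 0.05908789 : 0.36798423 : 0.57292789
Gallium pattern (n=1): 0.6011 : 0.3989
Convolve the two distributions (both contribute in 2-u steps):
  M: 0.05908789×0.6011 = 0.035518
  M+2: 0.05908789×0.3989 + 0.36798423×0.6011 = 0.244765
  M+4: 0.36798423×0.3989 + 0.57292789×0.6011 = 0.491176
  M+6: 0.57292789×0.3989 = 0.228541
Scale to base peak (0.491176) = 100: 7.2 : 49.8 : 100.0 : 46.5

7.2 : 49.8 : 100.0 : 46.5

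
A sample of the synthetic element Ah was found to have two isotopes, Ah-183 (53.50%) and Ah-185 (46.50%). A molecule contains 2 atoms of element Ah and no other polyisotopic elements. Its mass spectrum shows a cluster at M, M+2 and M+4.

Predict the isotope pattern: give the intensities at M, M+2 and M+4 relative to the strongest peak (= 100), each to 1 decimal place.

The 2 Ah atoms are independent, so intensities follow the terms of (0.5350 + 0.4650)^2.
P(M) = 0.5350^2 = 0.286225
P(M+2) = 2 × 0.5350^1 × 0.4650^1 = 0.497550
P(M+4) = 0.4650^2 = 0.216225
The M+2 peak is largest (0.497550); scaling to 100 gives 57.5 : 100.0 : 43.5.

57.5 : 100.0 : 43.5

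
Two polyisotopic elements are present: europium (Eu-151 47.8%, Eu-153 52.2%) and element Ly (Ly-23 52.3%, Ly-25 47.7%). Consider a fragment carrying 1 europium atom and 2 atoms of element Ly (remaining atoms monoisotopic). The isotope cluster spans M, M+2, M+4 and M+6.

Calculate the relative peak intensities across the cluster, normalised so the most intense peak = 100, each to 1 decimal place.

Europium pattern (n=1): 0.4780 : 0.5220
Element Ly pattern (n=2): 0.273529 : 0.498942 : 0.227529
Convolve the two distributions (both contribute in 2-u steps):
  M: 0.4780×0.273529 = 0.130747
  M+2: 0.4780×0.498942 + 0.5220×0.273529 = 0.381276
  M+4: 0.4780×0.227529 + 0.5220×0.498942 = 0.369207
  M+6: 0.5220×0.227529 = 0.118770
Scale to base peak (0.381276) = 100: 34.3 : 100.0 : 96.8 : 31.2

34.3 : 100.0 : 96.8 : 31.2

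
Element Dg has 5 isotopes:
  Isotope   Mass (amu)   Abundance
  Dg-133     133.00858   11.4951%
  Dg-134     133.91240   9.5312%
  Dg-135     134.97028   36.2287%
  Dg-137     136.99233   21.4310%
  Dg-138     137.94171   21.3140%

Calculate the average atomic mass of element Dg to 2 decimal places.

The abundance-weighted mean is 0.114951 × 133.00858 + 0.095312 × 133.91240 + 0.362287 × 134.97028 + 0.214310 × 136.99233 + 0.213140 × 137.94171
= 15.289469 + 12.763459 + 48.897978 + 29.358826 + 29.400896 = 135.710628 amu

135.71 amu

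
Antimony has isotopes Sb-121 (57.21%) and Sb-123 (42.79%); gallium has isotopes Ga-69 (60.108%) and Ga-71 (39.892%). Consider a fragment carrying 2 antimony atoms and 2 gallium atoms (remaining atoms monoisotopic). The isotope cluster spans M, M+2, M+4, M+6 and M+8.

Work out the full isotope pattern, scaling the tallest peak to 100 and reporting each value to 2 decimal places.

33.50 : 94.57 : 100.00 : 46.94 : 8.25

Antimony pattern (n=2): 0.32729841 : 0.48960318 : 0.18309841
Gallium pattern (n=2): 0.36129717 : 0.47956567 : 0.15913717
Convolve the two distributions (both contribute in 2-u steps):
  M: 0.32729841×0.36129717 = 0.118252
  M+2: 0.32729841×0.47956567 + 0.48960318×0.36129717 = 0.333853
  M+4: 0.32729841×0.15913717 + 0.48960318×0.47956567 + 0.18309841×0.36129717 = 0.353035
  M+6: 0.48960318×0.15913717 + 0.18309841×0.47956567 = 0.165722
  M+8: 0.18309841×0.15913717 = 0.029138
Scale to base peak (0.353035) = 100: 33.50 : 94.57 : 100.00 : 46.94 : 8.25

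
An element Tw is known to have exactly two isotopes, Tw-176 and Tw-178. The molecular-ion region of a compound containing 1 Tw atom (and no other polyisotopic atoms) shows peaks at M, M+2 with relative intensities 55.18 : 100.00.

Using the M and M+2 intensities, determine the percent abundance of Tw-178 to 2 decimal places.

64.44%

Write p for the Tw-176 fraction. I(M+2)/I(M) = [C(1,1)·p^0·(1−p)] / p^1 = 1·(1−p)/p = 100.00/55.18 = 1.8123
(1−p)/p = 1.8123/1 = 1.8123  ⇒  p = 1/(1 + 1.8123) = 0.3556
Tw-176: 35.56%, Tw-178: 64.44%.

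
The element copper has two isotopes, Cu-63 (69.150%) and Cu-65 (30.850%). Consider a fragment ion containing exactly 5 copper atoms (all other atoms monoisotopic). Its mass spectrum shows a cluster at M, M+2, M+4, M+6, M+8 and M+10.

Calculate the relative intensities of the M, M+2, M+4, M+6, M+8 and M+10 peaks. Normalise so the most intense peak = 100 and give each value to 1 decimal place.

44.8 : 100.0 : 89.2 : 39.8 : 8.9 : 0.8

Expanding (0.69150 + 0.30850)^5:
P(M) = 0.69150^5 = 0.158111
P(M+2) = 5 × 0.69150^4 × 0.30850^1 = 0.352691
P(M+4) = 10 × 0.69150^3 × 0.30850^2 = 0.314693
P(M+6) = 10 × 0.69150^2 × 0.30850^3 = 0.140394
P(M+8) = 5 × 0.69150^1 × 0.30850^4 = 0.031317
P(M+10) = 0.30850^5 = 0.002794
The M+2 peak is largest (0.352691); scaling to 100 gives 44.8 : 100.0 : 89.2 : 39.8 : 8.9 : 0.8.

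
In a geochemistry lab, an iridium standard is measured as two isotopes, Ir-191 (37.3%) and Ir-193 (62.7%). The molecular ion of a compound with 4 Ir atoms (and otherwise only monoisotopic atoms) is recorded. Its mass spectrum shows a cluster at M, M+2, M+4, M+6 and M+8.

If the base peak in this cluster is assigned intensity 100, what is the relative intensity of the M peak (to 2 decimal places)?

(0.373 + 0.627)^4 gives M 0.0194, M+2 0.1302, M+4 0.3282, M+6 0.3678, M+8 0.1546; the largest is M+6.
P(M+6) = C(4,3) × 0.373^1 × 0.627^3 = 4 × 0.3730 × 0.24649188 = 0.367766 (base)
P(M) = C(4,0) × 0.373^4 × 0.627^0 = 1 × 0.01935688 × 1.0000 = 0.019357
Relative intensity = 0.019357 / 0.367766 × 100 = 5.26

5.26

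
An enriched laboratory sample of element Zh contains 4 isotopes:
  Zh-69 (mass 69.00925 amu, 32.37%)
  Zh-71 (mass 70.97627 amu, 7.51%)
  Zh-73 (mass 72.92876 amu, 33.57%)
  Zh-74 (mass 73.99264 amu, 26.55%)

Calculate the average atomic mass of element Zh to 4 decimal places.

71.7958 amu

Weight each isotope mass by its fractional abundance: 0.3237 × 69.00925 + 0.0751 × 70.97627 + 0.3357 × 72.92876 + 0.2655 × 73.99264
= 22.338294 + 5.330318 + 24.482185 + 19.645046 = 71.795843 amu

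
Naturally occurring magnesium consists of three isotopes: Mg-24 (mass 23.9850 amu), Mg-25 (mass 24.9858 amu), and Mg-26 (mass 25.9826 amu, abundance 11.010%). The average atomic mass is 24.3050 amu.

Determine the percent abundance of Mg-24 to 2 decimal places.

78.99%

Let x and y be the fractions of Mg-24 and Mg-25. Then x + y = 1 − 0.11010 = 0.88990 and 23.9850x + 24.9858y = 24.3050 − 0.11010×25.9826 = 21.44431574.
Substituting: 23.9850x + 24.9858(0.88990 − x) = 21.44431574
(23.9850 − 24.9858)x = -0.79054768  ⇒  x = 0.78992, y = 0.09998
Mg-24: 78.99%, Mg-25: 10.00%.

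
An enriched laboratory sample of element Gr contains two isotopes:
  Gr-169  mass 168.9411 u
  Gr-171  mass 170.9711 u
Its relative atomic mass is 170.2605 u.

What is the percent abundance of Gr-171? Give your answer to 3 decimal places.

Let x be the fractional abundance of Gr-169; then Gr-171 has abundance 1 − x.
168.9411·x + 170.9711·(1 − x) = 170.2605
(168.9411 − 170.9711)·x = 170.2605 − 170.9711
x = -0.7106 / -2.0300 = 0.35005 → 35.005% Gr-169, 64.995% Gr-171.

64.995%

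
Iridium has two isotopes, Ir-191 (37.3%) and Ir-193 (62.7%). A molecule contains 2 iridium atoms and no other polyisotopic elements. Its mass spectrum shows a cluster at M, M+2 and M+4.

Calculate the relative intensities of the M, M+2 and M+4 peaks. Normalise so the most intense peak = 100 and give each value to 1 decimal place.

29.7 : 100.0 : 84.0

Expanding (0.373 + 0.627)^2:
P(M) = 0.373^2 = 0.139129
P(M+2) = 2 × 0.373^1 × 0.627^1 = 0.467742
P(M+4) = 0.627^2 = 0.393129
The M+2 peak is largest (0.467742); scaling to 100 gives 29.7 : 100.0 : 84.0.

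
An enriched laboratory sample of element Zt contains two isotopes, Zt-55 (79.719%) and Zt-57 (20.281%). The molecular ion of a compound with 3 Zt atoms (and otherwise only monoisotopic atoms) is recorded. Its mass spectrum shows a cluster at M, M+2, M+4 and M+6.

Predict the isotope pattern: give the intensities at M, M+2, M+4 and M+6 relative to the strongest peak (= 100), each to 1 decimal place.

Each Zt atom is independently Zt-55 (p = 0.79719) or Zt-57 (q = 0.20281); the cluster is the binomial expansion (p + q)^3.
P(M) = 0.79719^3 = 0.506624
P(M+2) = 3 × 0.79719^2 × 0.20281^1 = 0.386665
P(M+4) = 3 × 0.79719^1 × 0.20281^2 = 0.098370
P(M+6) = 0.20281^3 = 0.008342
The M peak is largest (0.506624); scaling to 100 gives 100.0 : 76.3 : 19.4 : 1.6.

100.0 : 76.3 : 19.4 : 1.6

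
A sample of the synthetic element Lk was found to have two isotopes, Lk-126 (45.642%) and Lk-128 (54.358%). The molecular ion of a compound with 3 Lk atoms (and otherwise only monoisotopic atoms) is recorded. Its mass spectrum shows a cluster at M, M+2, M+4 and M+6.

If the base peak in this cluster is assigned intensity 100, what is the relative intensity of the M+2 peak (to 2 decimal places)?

83.97

(0.45642 + 0.54358)^3 gives M 0.0951, M+2 0.3397, M+4 0.4046, M+6 0.1606; the largest is M+4.
P(M+4) = C(3,2) × 0.45642^1 × 0.54358^2 = 3 × 0.45642 × 0.29547922 = 0.404588 (base)
P(M+2) = C(3,1) × 0.45642^2 × 0.54358^1 = 3 × 0.20831922 × 0.54358 = 0.339714
Relative intensity = 0.339714 / 0.404588 × 100 = 83.97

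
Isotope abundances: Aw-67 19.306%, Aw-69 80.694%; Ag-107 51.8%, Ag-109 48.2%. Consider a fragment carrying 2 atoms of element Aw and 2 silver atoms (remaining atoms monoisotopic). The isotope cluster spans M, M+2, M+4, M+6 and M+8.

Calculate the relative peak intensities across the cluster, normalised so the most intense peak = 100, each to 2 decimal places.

2.52 : 25.71 : 85.27 : 100.00 : 38.05

Element Aw pattern (n=2): 0.03727216 : 0.31157567 : 0.65115216
Silver pattern (n=2): 0.268324 : 0.499352 : 0.232324
Convolve the two distributions (both contribute in 2-u steps):
  M: 0.03727216×0.268324 = 0.010001
  M+2: 0.03727216×0.499352 + 0.31157567×0.268324 = 0.102215
  M+4: 0.03727216×0.232324 + 0.31157567×0.499352 + 0.65115216×0.268324 = 0.338965
  M+6: 0.31157567×0.232324 + 0.65115216×0.499352 = 0.397541
  M+8: 0.65115216×0.232324 = 0.151278
Scale to base peak (0.397541) = 100: 2.52 : 25.71 : 85.27 : 100.00 : 38.05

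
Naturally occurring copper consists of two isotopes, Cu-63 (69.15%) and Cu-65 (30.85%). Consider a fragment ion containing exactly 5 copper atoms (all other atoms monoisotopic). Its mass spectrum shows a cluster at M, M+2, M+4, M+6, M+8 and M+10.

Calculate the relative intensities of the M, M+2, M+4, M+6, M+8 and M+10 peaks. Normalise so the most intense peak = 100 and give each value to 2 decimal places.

The 5 Cu atoms are independent, so intensities follow the terms of (0.6915 + 0.3085)^5.
P(M) = 0.6915^5 = 0.158111
P(M+2) = 5 × 0.6915^4 × 0.3085^1 = 0.352691
P(M+4) = 10 × 0.6915^3 × 0.3085^2 = 0.314693
P(M+6) = 10 × 0.6915^2 × 0.3085^3 = 0.140394
P(M+8) = 5 × 0.6915^1 × 0.3085^4 = 0.031317
P(M+10) = 0.3085^5 = 0.002794
The M+2 peak is largest (0.352691); scaling to 100 gives 44.83 : 100.00 : 89.23 : 39.81 : 8.88 : 0.79.

44.83 : 100.00 : 89.23 : 39.81 : 8.88 : 0.79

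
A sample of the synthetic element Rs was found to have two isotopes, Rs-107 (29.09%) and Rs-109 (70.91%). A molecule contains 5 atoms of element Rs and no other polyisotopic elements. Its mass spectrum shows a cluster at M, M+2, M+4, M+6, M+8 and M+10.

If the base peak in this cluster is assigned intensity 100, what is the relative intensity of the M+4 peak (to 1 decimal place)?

33.7

Term probabilities: M 0.0021, M+2 0.0254, M+4 0.1238, M+6 0.3017, M+8 0.3677, M+10 0.1793. Base peak = M+8.
P(M+8) = C(5,4) × 0.2909^1 × 0.7091^4 = 5 × 0.2909 × 0.25283078 = 0.367742 (base)
P(M+4) = C(5,2) × 0.2909^3 × 0.7091^2 = 10 × 0.02461678 × 0.50282281 = 0.123779
Relative intensity = 0.123779 / 0.367742 × 100 = 33.7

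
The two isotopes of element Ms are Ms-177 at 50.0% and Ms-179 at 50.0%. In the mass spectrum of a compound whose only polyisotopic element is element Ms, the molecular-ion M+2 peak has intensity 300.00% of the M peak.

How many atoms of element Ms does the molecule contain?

The M+2/M ratio from n Ms atoms is n · q/p = n · 0.500/0.500.
n = 3.0000 × 0.500/0.500 = 3.00 ≈ 3

3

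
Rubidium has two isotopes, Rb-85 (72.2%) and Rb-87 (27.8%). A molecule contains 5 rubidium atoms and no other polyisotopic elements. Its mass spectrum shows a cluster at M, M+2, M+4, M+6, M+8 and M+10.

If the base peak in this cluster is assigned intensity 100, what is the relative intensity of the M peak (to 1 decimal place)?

51.9

(0.722 + 0.278)^5 gives M 0.1962, M+2 0.3777, M+4 0.2909, M+6 0.1120, M+8 0.0216, M+10 0.0017; the largest is M+2.
P(M+2) = C(5,1) × 0.722^4 × 0.278^1 = 5 × 0.27173701 × 0.2780 = 0.377714 (base)
P(M) = C(5,0) × 0.722^5 × 0.278^0 = 1 × 0.19619412 × 1.0000 = 0.196194
Relative intensity = 0.196194 / 0.377714 × 100 = 51.9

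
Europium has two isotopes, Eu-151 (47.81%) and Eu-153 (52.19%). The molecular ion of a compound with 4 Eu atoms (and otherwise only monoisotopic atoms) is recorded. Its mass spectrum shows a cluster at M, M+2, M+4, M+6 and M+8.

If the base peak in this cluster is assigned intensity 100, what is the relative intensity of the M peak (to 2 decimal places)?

13.99

Term probabilities: M 0.0522, M+2 0.2281, M+4 0.3736, M+6 0.2719, M+8 0.0742. Base peak = M+4.
P(M+4) = C(4,2) × 0.4781^2 × 0.5219^2 = 6 × 0.22857961 × 0.27237961 = 0.373563 (base)
P(M) = C(4,0) × 0.4781^4 × 0.5219^0 = 1 × 0.05224864 × 1.0000 = 0.052249
Relative intensity = 0.052249 / 0.373563 × 100 = 13.99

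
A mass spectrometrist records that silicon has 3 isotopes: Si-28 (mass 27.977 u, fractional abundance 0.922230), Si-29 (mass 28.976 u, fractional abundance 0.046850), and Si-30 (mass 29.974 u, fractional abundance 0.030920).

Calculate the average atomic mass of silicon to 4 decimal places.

The abundance-weighted mean is 0.922230 × 27.977 + 0.046850 × 28.976 + 0.030920 × 29.974
= 25.80123 + 1.35753 + 0.92680 = 28.08556 u

28.0856 u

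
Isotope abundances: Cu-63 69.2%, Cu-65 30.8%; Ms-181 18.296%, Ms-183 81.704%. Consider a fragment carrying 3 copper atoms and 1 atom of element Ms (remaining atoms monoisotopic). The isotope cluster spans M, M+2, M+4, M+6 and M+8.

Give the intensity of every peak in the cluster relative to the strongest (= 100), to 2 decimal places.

Copper pattern (n=3): 0.33137389 : 0.44247034 : 0.19693766 : 0.02921811
Element Ms pattern (n=1): 0.18296 : 0.81704
Convolve the two distributions (both contribute in 2-u steps):
  M: 0.33137389×0.18296 = 0.060628
  M+2: 0.33137389×0.81704 + 0.44247034×0.18296 = 0.351700
  M+4: 0.44247034×0.81704 + 0.19693766×0.18296 = 0.397548
  M+6: 0.19693766×0.81704 + 0.02921811×0.18296 = 0.166252
  M+8: 0.02921811×0.81704 = 0.023872
Scale to base peak (0.397548) = 100: 15.25 : 88.47 : 100.00 : 41.82 : 6.00

15.25 : 88.47 : 100.00 : 41.82 : 6.00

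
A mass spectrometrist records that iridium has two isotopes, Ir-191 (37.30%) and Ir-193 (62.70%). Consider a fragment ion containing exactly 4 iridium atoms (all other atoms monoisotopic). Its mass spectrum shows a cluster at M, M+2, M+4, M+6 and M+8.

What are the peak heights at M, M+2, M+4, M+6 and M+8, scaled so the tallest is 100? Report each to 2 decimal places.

Each Ir atom is independently Ir-191 (p = 0.3730) or Ir-193 (q = 0.6270); the cluster is the binomial expansion (p + q)^4.
P(M) = 0.3730^4 = 0.019357
P(M+2) = 4 × 0.3730^3 × 0.6270^1 = 0.130153
P(M+4) = 6 × 0.3730^2 × 0.6270^2 = 0.328174
P(M+6) = 4 × 0.3730^1 × 0.6270^3 = 0.367766
P(M+8) = 0.6270^4 = 0.154550
The M+6 peak is largest (0.367766); scaling to 100 gives 5.26 : 35.39 : 89.23 : 100.00 : 42.02.

5.26 : 35.39 : 89.23 : 100.00 : 42.02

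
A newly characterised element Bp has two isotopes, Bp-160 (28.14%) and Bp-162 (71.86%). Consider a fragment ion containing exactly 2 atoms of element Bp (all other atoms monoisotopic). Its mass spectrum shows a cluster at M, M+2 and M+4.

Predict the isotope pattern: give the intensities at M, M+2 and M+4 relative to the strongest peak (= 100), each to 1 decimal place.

Expanding (0.2814 + 0.7186)^2:
P(M) = 0.2814^2 = 0.079186
P(M+2) = 2 × 0.2814^1 × 0.7186^1 = 0.404428
P(M+4) = 0.7186^2 = 0.516386
The M+4 peak is largest (0.516386); scaling to 100 gives 15.3 : 78.3 : 100.0.

15.3 : 78.3 : 100.0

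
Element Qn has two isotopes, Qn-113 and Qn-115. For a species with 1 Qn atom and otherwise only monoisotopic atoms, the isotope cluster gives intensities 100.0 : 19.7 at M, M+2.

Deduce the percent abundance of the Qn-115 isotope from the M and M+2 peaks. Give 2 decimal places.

Write p for the Qn-113 fraction. I(M+2)/I(M) = [C(1,1)·p^0·(1−p)] / p^1 = 1·(1−p)/p = 19.7/100.0 = 0.1970
(1−p)/p = 0.1970/1 = 0.1970  ⇒  p = 1/(1 + 0.1970) = 0.8354
Qn-113: 83.54%, Qn-115: 16.46%.

16.46%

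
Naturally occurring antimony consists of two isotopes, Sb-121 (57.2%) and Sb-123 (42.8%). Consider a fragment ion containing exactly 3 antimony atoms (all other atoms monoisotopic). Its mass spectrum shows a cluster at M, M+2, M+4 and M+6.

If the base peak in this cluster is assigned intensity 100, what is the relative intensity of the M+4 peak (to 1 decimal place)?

74.8

Binomial terms of (0.572 + 0.428)^3: M 0.1871, M+2 0.4201, M+4 0.3143, M+6 0.0784 → M+2 is the base peak.
P(M+2) = C(3,1) × 0.572^2 × 0.428^1 = 3 × 0.327184 × 0.4280 = 0.420104 (base)
P(M+4) = C(3,2) × 0.572^1 × 0.428^2 = 3 × 0.5720 × 0.183184 = 0.314344
Relative intensity = 0.314344 / 0.420104 × 100 = 74.8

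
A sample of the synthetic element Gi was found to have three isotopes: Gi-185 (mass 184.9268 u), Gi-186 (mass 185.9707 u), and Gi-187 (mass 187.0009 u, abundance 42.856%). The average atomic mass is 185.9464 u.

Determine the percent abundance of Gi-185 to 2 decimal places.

Let x and y be the fractions of Gi-185 and Gi-186. Then x + y = 1 − 0.42856 = 0.57144 and 184.9268x + 185.9707y = 185.9464 − 0.42856×187.0009 = 105.805294296.
Substituting: 184.9268x + 185.9707(0.57144 − x) = 105.805294296
(184.9268 − 185.9707)x = -0.465802512  ⇒  x = 0.44621, y = 0.12523
Gi-185: 44.62%, Gi-186: 12.52%.

44.62%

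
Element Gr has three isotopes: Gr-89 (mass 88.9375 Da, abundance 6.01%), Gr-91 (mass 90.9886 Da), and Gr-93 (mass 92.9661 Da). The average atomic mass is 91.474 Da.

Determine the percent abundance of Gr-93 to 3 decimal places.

30.780%

Let x and y be the fractions of Gr-91 and Gr-93. Then x + y = 1 − 0.0601 = 0.9399 and 90.9886x + 92.9661y = 91.474 − 0.0601×88.9375 = 86.12885625.
Substituting: 90.9886x + 92.9661(0.9399 − x) = 86.12885625
(90.9886 − 92.9661)x = -1.24998114  ⇒  x = 0.63210, y = 0.30780
Gr-91: 63.210%, Gr-93: 30.780%.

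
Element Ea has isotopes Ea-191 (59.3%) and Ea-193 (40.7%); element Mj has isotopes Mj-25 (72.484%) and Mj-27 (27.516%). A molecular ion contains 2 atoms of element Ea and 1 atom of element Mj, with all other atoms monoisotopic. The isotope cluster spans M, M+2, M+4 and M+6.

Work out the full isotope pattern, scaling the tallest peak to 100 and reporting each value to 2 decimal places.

Element Ea pattern (n=2): 0.351649 : 0.482702 : 0.165649
Element Mj pattern (n=1): 0.72484 : 0.27516
Convolve the two distributions (both contribute in 2-u steps):
  M: 0.351649×0.72484 = 0.254889
  M+2: 0.351649×0.27516 + 0.482702×0.72484 = 0.446641
  M+4: 0.482702×0.27516 + 0.165649×0.72484 = 0.252889
  M+6: 0.165649×0.27516 = 0.045580
Scale to base peak (0.446641) = 100: 57.07 : 100.00 : 56.62 : 10.21

57.07 : 100.00 : 56.62 : 10.21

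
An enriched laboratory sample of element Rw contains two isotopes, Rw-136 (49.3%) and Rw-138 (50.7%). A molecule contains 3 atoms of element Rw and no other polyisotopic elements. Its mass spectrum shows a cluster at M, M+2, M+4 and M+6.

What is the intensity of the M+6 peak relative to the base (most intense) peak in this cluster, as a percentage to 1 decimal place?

Term probabilities: M 0.1198, M+2 0.3697, M+4 0.3802, M+6 0.1303. Base peak = M+4.
P(M+4) = C(3,2) × 0.493^1 × 0.507^2 = 3 × 0.4930 × 0.257049 = 0.380175 (base)
P(M+6) = C(3,3) × 0.493^0 × 0.507^3 = 1 × 1.0000 × 0.13032384 = 0.130324
Relative intensity = 0.130324 / 0.380175 × 100 = 34.3

34.3%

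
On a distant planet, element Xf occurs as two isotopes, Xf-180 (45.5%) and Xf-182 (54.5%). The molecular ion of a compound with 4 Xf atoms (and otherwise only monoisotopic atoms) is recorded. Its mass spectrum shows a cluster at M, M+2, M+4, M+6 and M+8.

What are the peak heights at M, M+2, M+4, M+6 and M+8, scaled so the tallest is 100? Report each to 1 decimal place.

11.6 : 55.7 : 100.0 : 79.9 : 23.9

Expanding (0.455 + 0.545)^4:
P(M) = 0.455^4 = 0.042859
P(M+2) = 4 × 0.455^3 × 0.545^1 = 0.205348
P(M+4) = 6 × 0.455^2 × 0.545^2 = 0.368950
P(M+6) = 4 × 0.455^1 × 0.545^3 = 0.294619
P(M+8) = 0.545^4 = 0.088224
The M+4 peak is largest (0.368950); scaling to 100 gives 11.6 : 55.7 : 100.0 : 79.9 : 23.9.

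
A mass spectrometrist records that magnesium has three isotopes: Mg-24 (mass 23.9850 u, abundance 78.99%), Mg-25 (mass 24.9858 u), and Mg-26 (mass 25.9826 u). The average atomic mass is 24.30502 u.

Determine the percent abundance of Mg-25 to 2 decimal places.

10.00%

Let x and y be the fractions of Mg-25 and Mg-26. Then x + y = 1 − 0.7899 = 0.2101 and 24.9858x + 25.9826y = 24.30502 − 0.7899×23.9850 = 5.3592685.
Substituting: 24.9858x + 25.9826(0.2101 − x) = 5.3592685
(24.9858 − 25.9826)x = -0.09967576  ⇒  x = 0.10000, y = 0.11010
Mg-25: 10.00%, Mg-26: 11.01%.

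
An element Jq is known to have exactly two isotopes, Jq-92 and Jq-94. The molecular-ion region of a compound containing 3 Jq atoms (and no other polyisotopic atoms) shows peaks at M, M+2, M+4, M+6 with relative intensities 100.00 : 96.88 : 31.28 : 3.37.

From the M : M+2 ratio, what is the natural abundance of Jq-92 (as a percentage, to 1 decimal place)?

75.6%

If p is the fraction of Jq that is Jq-92, then I(M+2)/I(M) = [C(3,1)·p^2·(1−p)] / p^3 = 3·(1−p)/p = 96.88/100.00 = 0.9688
(1−p)/p = 0.9688/3 = 0.3229  ⇒  p = 1/(1 + 0.3229) = 0.7559
Jq-92: 75.6%, Jq-94: 24.4%.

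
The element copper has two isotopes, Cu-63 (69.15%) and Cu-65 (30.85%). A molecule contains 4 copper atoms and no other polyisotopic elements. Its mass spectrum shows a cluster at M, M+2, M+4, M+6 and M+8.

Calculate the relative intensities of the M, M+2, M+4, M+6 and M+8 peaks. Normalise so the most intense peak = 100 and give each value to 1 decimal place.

56.0 : 100.0 : 66.9 : 19.9 : 2.2

Each Cu atom is independently Cu-63 (p = 0.6915) or Cu-65 (q = 0.3085); the cluster is the binomial expansion (p + q)^4.
P(M) = 0.6915^4 = 0.228649
P(M+2) = 4 × 0.6915^3 × 0.3085^1 = 0.408030
P(M+4) = 6 × 0.6915^2 × 0.3085^2 = 0.273052
P(M+6) = 4 × 0.6915^1 × 0.3085^3 = 0.081212
P(M+8) = 0.3085^4 = 0.009058
The M+2 peak is largest (0.408030); scaling to 100 gives 56.0 : 100.0 : 66.9 : 19.9 : 2.2.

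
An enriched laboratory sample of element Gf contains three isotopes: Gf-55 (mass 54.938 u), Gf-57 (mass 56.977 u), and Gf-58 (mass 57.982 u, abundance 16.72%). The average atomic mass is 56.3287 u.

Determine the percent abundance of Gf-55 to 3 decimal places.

The remaining 83.28% is split between Gf-55 (fraction x) and Gf-57 (fraction 0.8328 − x).
Substituting: 54.938x + 56.977(0.8328 − x) = 46.6341096
(54.938 − 56.977)x = -0.816336  ⇒  x = 0.40036, y = 0.43244
Gf-55: 40.036%, Gf-57: 43.244%.

40.036%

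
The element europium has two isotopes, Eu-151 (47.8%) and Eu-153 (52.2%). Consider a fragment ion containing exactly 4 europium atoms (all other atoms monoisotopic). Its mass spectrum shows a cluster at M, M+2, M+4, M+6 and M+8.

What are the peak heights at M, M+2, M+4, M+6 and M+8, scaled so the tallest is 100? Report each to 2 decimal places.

Expanding (0.478 + 0.522)^4:
P(M) = 0.478^4 = 0.052205
P(M+2) = 4 × 0.478^3 × 0.522^1 = 0.228042
P(M+4) = 6 × 0.478^2 × 0.522^2 = 0.373549
P(M+6) = 4 × 0.478^1 × 0.522^3 = 0.271956
P(M+8) = 0.522^4 = 0.074248
The M+4 peak is largest (0.373549); scaling to 100 gives 13.98 : 61.05 : 100.00 : 72.80 : 19.88.

13.98 : 61.05 : 100.00 : 72.80 : 19.88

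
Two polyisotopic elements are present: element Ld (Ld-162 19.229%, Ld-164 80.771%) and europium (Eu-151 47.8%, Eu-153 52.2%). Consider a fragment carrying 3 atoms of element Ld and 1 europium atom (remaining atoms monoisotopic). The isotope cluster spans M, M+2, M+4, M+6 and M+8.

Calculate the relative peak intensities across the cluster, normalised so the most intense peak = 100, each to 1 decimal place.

0.8 : 10.4 : 50.6 : 100.0 : 61.4

Element Ld pattern (n=3): 0.00711001 : 0.08959631 : 0.37634736 : 0.52694632
Europium pattern (n=1): 0.4780 : 0.5220
Convolve the two distributions (both contribute in 2-u steps):
  M: 0.00711001×0.4780 = 0.003399
  M+2: 0.00711001×0.5220 + 0.08959631×0.4780 = 0.046538
  M+4: 0.08959631×0.5220 + 0.37634736×0.4780 = 0.226663
  M+6: 0.37634736×0.5220 + 0.52694632×0.4780 = 0.448334
  M+8: 0.52694632×0.5220 = 0.275066
Scale to base peak (0.448334) = 100: 0.8 : 10.4 : 50.6 : 100.0 : 61.4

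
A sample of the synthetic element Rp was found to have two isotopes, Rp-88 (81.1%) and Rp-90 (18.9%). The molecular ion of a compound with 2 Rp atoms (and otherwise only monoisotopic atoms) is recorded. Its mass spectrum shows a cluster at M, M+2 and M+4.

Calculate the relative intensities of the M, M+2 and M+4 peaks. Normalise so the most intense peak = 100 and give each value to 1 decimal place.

100.0 : 46.6 : 5.4

Each Rp atom is independently Rp-88 (p = 0.811) or Rp-90 (q = 0.189); the cluster is the binomial expansion (p + q)^2.
P(M) = 0.811^2 = 0.657721
P(M+2) = 2 × 0.811^1 × 0.189^1 = 0.306558
P(M+4) = 0.189^2 = 0.035721
The M peak is largest (0.657721); scaling to 100 gives 100.0 : 46.6 : 5.4.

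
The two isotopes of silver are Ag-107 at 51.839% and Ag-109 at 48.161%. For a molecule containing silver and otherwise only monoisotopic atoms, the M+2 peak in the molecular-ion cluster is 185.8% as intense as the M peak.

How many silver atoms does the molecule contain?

With n Ag atoms, P(M+2)/P(M) = C(n,1)·p^(n−1)q / p^n = n·q/p = n · 0.48161/0.51839.
n = 1.858 × 0.51839/0.48161 = 2.00 ≈ 2

2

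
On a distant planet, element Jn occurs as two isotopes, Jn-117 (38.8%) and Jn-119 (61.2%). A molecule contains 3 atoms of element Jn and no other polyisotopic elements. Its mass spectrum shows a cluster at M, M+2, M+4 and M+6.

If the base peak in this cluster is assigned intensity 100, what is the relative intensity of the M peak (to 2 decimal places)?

13.40

Term probabilities: M 0.0584, M+2 0.2764, M+4 0.4360, M+6 0.2292. Base peak = M+4.
P(M+4) = C(3,2) × 0.388^1 × 0.612^2 = 3 × 0.3880 × 0.374544 = 0.435969 (base)
P(M) = C(3,0) × 0.388^3 × 0.612^0 = 1 × 0.05841107 × 1.0000 = 0.058411
Relative intensity = 0.058411 / 0.435969 × 100 = 13.40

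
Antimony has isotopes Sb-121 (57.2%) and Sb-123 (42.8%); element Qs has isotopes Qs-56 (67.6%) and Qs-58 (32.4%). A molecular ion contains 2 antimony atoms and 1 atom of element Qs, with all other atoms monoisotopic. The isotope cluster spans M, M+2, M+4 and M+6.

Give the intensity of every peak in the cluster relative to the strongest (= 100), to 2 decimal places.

Antimony pattern (n=2): 0.327184 : 0.489632 : 0.183184
Element Qs pattern (n=1): 0.6760 : 0.3240
Convolve the two distributions (both contribute in 2-u steps):
  M: 0.327184×0.6760 = 0.221176
  M+2: 0.327184×0.3240 + 0.489632×0.6760 = 0.436999
  M+4: 0.489632×0.3240 + 0.183184×0.6760 = 0.282473
  M+6: 0.183184×0.3240 = 0.059352
Scale to base peak (0.436999) = 100: 50.61 : 100.00 : 64.64 : 13.58

50.61 : 100.00 : 64.64 : 13.58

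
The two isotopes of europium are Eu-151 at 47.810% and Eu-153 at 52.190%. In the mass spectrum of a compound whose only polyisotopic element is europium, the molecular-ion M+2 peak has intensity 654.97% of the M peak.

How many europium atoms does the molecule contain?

6

The M+2/M ratio from n Eu atoms is n · q/p = n · 0.52190/0.47810.
n = 6.5497 × 0.47810/0.52190 = 6.00 ≈ 6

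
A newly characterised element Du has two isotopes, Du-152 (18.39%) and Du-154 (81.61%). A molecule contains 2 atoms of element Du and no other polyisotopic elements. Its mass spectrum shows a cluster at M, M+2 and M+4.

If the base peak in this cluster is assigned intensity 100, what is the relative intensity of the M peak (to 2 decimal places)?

(0.1839 + 0.8161)^2 gives M 0.0338, M+2 0.3002, M+4 0.6660; the largest is M+4.
P(M+4) = C(2,2) × 0.1839^0 × 0.8161^2 = 1 × 1.0000 × 0.66601921 = 0.666019 (base)
P(M) = C(2,0) × 0.1839^2 × 0.8161^0 = 1 × 0.03381921 × 1.0000 = 0.033819
Relative intensity = 0.033819 / 0.666019 × 100 = 5.08

5.08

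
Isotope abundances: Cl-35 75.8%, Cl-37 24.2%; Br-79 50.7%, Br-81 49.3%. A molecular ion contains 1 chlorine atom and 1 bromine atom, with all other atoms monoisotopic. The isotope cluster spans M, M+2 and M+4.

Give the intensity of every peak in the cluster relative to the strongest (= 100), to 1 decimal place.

Chlorine pattern (n=1): 0.7580 : 0.2420
Bromine pattern (n=1): 0.5070 : 0.4930
Convolve the two distributions (both contribute in 2-u steps):
  M: 0.7580×0.5070 = 0.384306
  M+2: 0.7580×0.4930 + 0.2420×0.5070 = 0.496388
  M+4: 0.2420×0.4930 = 0.119306
Scale to base peak (0.496388) = 100: 77.4 : 100.0 : 24.0

77.4 : 100.0 : 24.0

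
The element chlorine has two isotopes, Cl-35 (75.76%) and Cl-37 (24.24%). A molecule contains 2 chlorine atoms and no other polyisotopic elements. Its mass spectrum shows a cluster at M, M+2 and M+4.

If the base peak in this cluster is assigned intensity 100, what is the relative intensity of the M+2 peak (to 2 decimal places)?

Term probabilities: M 0.5740, M+2 0.3673, M+4 0.0588. Base peak = M.
P(M) = C(2,0) × 0.7576^2 × 0.2424^0 = 1 × 0.57395776 × 1.0000 = 0.573958 (base)
P(M+2) = C(2,1) × 0.7576^1 × 0.2424^1 = 2 × 0.7576 × 0.2424 = 0.367284
Relative intensity = 0.367284 / 0.573958 × 100 = 63.99

63.99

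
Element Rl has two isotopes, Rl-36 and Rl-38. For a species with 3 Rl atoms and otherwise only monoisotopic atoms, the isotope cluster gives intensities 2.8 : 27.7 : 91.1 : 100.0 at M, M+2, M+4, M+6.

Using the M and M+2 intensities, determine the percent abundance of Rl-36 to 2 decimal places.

23.27%

Let p = fractional abundance of Rl-36. I(M+2)/I(M) = [C(3,1)·p^2·(1−p)] / p^3 = 3·(1−p)/p = 27.7/2.8 = 9.8929
(1−p)/p = 9.8929/3 = 3.2976  ⇒  p = 1/(1 + 3.2976) = 0.2327
Rl-36: 23.27%, Rl-38: 76.73%.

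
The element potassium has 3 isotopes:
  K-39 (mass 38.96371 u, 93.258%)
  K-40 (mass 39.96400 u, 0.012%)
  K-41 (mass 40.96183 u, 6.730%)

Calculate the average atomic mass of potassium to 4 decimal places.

39.0983 u

The abundance-weighted mean is 0.93258 × 38.96371 + 0.00012 × 39.96400 + 0.06730 × 40.96183
= 36.336777 + 0.004796 + 2.756731 = 39.098304 u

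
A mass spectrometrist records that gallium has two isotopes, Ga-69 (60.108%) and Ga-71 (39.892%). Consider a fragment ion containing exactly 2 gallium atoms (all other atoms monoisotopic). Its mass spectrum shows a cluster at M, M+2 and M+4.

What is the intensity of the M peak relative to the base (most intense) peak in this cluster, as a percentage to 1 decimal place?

75.3%

Term probabilities: M 0.3613, M+2 0.4796, M+4 0.1591. Base peak = M+2.
P(M+2) = C(2,1) × 0.60108^1 × 0.39892^1 = 2 × 0.60108 × 0.39892 = 0.479566 (base)
P(M) = C(2,0) × 0.60108^2 × 0.39892^0 = 1 × 0.36129717 × 1.0000 = 0.361297
Relative intensity = 0.361297 / 0.479566 × 100 = 75.3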